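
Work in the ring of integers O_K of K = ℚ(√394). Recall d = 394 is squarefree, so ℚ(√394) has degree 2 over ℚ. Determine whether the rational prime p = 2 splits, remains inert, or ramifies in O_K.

ramifies in O_K

Since 394 ≢ 1 mod 4, the ring of integers is ℤ[√394] with discriminant 4·394 = 1576.
Ramification test: 2 | 1576. The prime 2 ramifies in K.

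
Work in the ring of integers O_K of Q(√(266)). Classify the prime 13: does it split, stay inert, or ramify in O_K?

p is inert

266 mod 4 = 2, hence disc K = 4·266 = 1064 and O_K = ℤ[√266].
13 ∤ 1064, so 13 is unramified.
Compute (266/13) via Euler: 6^((13-1)/2) mod 13 = 12, so (266/13) = -1.
(266/13) = -1, so 13 is inert.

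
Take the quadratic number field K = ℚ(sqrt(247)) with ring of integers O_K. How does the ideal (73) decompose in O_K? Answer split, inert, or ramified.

247 mod 4 = 3, hence disc K = 4·247 = 988 and O_K = ℤ[√247].
disc(K) = 988 is not divisible by 73; 73 is unramified.
Compute (247/73) via Euler: 28^((73-1)/2) mod 73 = 72, so (247/73) = -1.
d is a non-residue mod p, hence 73 remains inert in O_K.

inert — (73) stays prime in O_K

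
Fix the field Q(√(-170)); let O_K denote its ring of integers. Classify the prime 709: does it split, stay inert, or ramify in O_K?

709 splits in O_K

-170 mod 4 = 2, hence disc K = 4·(-170) = -680 and O_K = ℤ[√-170].
709 ∤ -680, so 709 is unramified.
Legendre symbol by Euler's criterion: (-170/709) ≡ (-170)^354 ≡ 1 (mod 709), i.e. (-170/709) = 1.
Legendre symbol 1 ⇒ 709 is split.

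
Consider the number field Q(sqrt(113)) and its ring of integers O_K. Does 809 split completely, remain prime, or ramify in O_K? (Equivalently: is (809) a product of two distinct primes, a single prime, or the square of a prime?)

split

113 mod 4 = 1, hence disc K = 113 and O_K = ℤ[(1+√113)/2].
809 ∤ 113, so 809 is unramified.
Legendre symbol by Euler's criterion: (113/809) ≡ 113^404 ≡ 1 (mod 809), i.e. (113/809) = 1.
(113/809) = 1, so 809 splits.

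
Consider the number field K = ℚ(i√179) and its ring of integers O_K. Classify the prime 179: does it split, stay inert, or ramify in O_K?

-179 mod 4 = 1, hence disc K = -179 and O_K = ℤ[(1+√-179)/2].
disc(K) = -179 = 179·(-1), so p = 179 is ramified.

p ramifies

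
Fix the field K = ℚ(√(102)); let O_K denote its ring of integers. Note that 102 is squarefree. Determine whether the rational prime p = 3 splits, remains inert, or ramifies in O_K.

102 mod 4 = 2, hence disc K = 4·102 = 408 and O_K = ℤ[√102].
disc(K) = 408 = 3·136, so p = 3 is ramified.

p ramifies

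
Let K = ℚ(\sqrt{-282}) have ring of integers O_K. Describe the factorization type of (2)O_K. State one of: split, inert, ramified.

Since -282 ≢ 1 mod 4, the ring of integers is ℤ[√-282] with discriminant 4·(-282) = -1128.
2 divides disc(K) = -1128, so 2 ramifies.

ramified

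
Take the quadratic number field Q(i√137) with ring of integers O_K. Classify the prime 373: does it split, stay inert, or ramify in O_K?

p splits

-137 mod 4 = 3, hence disc K = 4·(-137) = -548 and O_K = ℤ[√-137].
disc(K) = -548 is not divisible by 373; 373 is unramified.
(-137/373) = 236^186 mod 373 = 1, giving Legendre symbol 1.
Legendre symbol 1 ⇒ 373 is split.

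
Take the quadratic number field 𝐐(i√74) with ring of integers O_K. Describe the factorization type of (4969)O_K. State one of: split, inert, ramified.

Since -74 ≢ 1 mod 4, the ring of integers is ℤ[√-74] with discriminant 4·(-74) = -296.
4969 ∤ -296, so 4969 is unramified.
Legendre symbol by Euler's criterion: (-74/4969) ≡ (-74)^2484 ≡ 1 (mod 4969), i.e. (-74/4969) = 1.
Legendre symbol 1 ⇒ 4969 is split.

p splits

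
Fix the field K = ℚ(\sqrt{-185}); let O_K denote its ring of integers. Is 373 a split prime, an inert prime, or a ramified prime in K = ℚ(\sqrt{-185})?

Since -185 ≢ 1 mod 4, the ring of integers is ℤ[√-185] with discriminant 4·(-185) = -740.
disc(K) = -740 is not divisible by 373; 373 is unramified.
Compute (-185/373) via Euler: 188^((373-1)/2) mod 373 = 372, so (-185/373) = -1.
(-185/373) = -1, so 373 is inert.

remains prime (inert)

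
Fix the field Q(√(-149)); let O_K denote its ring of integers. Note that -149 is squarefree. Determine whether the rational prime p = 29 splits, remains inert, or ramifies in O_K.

split

Since -149 ≢ 1 mod 4, the ring of integers is ℤ[√-149] with discriminant 4·(-149) = -596.
Since gcd(29, -596) = 1 the prime 29 does not ramify.
Euler's criterion: (-149)^14 mod 29 = 1. Thus (-149|29) = 1.
d is a quadratic residue mod p, hence 29 splits in O_K.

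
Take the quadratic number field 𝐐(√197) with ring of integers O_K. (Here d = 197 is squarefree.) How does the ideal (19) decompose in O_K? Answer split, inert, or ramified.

197 mod 4 = 1, hence disc K = 197 and O_K = ℤ[(1+√197)/2].
Since gcd(19, 197) = 1 the prime 19 does not ramify.
(197/19) = 7^9 mod 19 = 1, giving Legendre symbol 1.
d is a quadratic residue mod p, hence 19 splits in O_K.

split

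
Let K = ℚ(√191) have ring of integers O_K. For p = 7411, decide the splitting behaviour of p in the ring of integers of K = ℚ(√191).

d = 191 ≡ 3 (mod 4), so O_K = ℤ[√191] and disc(K) = 4d = 764.
disc(K) = 764 is not divisible by 7411; 7411 is unramified.
(191/7411) = 191^3705 mod 7411 = 7410, giving Legendre symbol -1.
(191/7411) = -1, so 7411 is inert.

7411 remains inert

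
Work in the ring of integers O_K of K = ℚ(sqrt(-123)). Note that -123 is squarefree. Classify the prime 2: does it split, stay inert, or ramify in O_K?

-123 mod 4 = 1, hence disc K = -123 and O_K = ℤ[(1+√-123)/2].
disc(K) = -123 is not divisible by 2; 2 is unramified.
For p = 2 with d ≡ 1 (mod 4): d mod 8 = 5, so 2 is inert.

inert — (2) stays prime in O_K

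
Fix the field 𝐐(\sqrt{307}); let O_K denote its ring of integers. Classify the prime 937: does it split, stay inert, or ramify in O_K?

307 mod 4 = 3, hence disc K = 4·307 = 1228 and O_K = ℤ[√307].
937 ∤ 1228, so 937 is unramified.
Euler's criterion: 307^468 mod 937 = 1. Thus (307|937) = 1.
d is a quadratic residue mod p, hence 937 splits in O_K.

p splits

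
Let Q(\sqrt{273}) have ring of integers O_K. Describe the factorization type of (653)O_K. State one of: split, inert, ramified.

653 remains inert

Since 273 ≡ 1 mod 4, the ring of integers is ℤ[(1+√273)/2] with discriminant 273.
653 ∤ 273, so 653 is unramified.
(273/653) = 273^326 mod 653 = 652, giving Legendre symbol -1.
(273/653) = -1, so 653 is inert.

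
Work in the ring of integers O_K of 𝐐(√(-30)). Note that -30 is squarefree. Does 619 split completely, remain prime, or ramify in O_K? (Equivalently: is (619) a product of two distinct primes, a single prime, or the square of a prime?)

inert — (619) stays prime in O_K

-30 mod 4 = 2, hence disc K = 4·(-30) = -120 and O_K = ℤ[√-30].
disc(K) = -120 is not divisible by 619; 619 is unramified.
(-30/619) = 589^309 mod 619 = 618, giving Legendre symbol -1.
(-30/619) = -1, so 619 is inert.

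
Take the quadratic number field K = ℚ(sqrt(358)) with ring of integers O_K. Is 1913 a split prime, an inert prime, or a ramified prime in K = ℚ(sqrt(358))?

d = 358 ≡ 2 (mod 4), so O_K = ℤ[√358] and disc(K) = 4d = 1432.
disc(K) = 1432 is not divisible by 1913; 1913 is unramified.
Compute (358/1913) via Euler: 358^((1913-1)/2) mod 1913 = 1912, so (358/1913) = -1.
(358/1913) = -1, so 1913 is inert.

inert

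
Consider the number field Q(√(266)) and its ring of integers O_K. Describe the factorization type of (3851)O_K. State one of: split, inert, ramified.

split

266 mod 4 = 2, hence disc K = 4·266 = 1064 and O_K = ℤ[√266].
disc(K) = 1064 is not divisible by 3851; 3851 is unramified.
(266/3851) = 266^1925 mod 3851 = 1, giving Legendre symbol 1.
d is a quadratic residue mod p, hence 3851 splits in O_K.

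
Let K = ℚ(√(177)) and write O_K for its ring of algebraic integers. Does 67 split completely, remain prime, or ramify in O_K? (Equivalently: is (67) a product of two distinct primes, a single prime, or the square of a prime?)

Since 177 ≡ 1 mod 4, the ring of integers is ℤ[(1+√177)/2] with discriminant 177.
67 ∤ 177, so 67 is unramified.
(177/67) = 43^33 mod 67 = 66, giving Legendre symbol -1.
d is a non-residue mod p, hence 67 remains inert in O_K.

remains prime (inert)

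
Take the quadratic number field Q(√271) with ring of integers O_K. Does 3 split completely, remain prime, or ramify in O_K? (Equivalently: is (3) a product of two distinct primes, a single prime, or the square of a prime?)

3 splits in O_K

d = 271 ≡ 3 (mod 4), so O_K = ℤ[√271] and disc(K) = 4d = 1084.
Since gcd(3, 1084) = 1 the prime 3 does not ramify.
Compute (271/3) via Euler: 1^((3-1)/2) mod 3 = 1, so (271/3) = 1.
d is a quadratic residue mod p, hence 3 splits in O_K.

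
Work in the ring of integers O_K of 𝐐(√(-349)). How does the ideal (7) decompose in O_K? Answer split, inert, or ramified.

split

Since -349 ≢ 1 mod 4, the ring of integers is ℤ[√-349] with discriminant 4·(-349) = -1396.
Since gcd(7, -1396) = 1 the prime 7 does not ramify.
(-349/7) = 1^3 mod 7 = 1, giving Legendre symbol 1.
Legendre symbol 1 ⇒ 7 is split.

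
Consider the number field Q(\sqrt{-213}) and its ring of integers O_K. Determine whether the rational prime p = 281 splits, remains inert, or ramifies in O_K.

d = -213 ≡ 3 (mod 4), so O_K = ℤ[√-213] and disc(K) = 4d = -852.
281 ∤ -852, so 281 is unramified.
Legendre symbol by Euler's criterion: (-213/281) ≡ (-213)^140 ≡ 1 (mod 281), i.e. (-213/281) = 1.
Legendre symbol 1 ⇒ 281 is split.

splits completely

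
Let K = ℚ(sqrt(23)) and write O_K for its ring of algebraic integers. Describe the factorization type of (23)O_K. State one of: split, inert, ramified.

23 mod 4 = 3, hence disc K = 4·23 = 92 and O_K = ℤ[√23].
disc(K) = 92 = 23·4, so p = 23 is ramified.

ramifies in O_K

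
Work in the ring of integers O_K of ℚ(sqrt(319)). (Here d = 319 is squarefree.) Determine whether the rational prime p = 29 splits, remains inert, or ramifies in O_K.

319 mod 4 = 3, hence disc K = 4·319 = 1276 and O_K = ℤ[√319].
disc(K) = 1276 = 29·44, so p = 29 is ramified.

ramified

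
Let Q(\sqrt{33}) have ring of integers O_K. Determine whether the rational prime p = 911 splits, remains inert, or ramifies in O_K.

d = 33 ≡ 1 (mod 4), so O_K = ℤ[(1+√33)/2] and disc(K) = d = 33.
disc(K) = 33 is not divisible by 911; 911 is unramified.
(33/911) = 33^455 mod 911 = 910, giving Legendre symbol -1.
Legendre symbol -1 ⇒ 911 is inert.

inert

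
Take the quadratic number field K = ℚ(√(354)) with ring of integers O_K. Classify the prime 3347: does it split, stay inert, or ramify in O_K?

inert

354 mod 4 = 2, hence disc K = 4·354 = 1416 and O_K = ℤ[√354].
3347 ∤ 1416, so 3347 is unramified.
(354/3347) = 354^1673 mod 3347 = 3346, giving Legendre symbol -1.
(354/3347) = -1, so 3347 is inert.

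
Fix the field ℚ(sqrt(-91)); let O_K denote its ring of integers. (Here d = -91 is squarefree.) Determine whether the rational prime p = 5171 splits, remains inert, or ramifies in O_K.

remains prime (inert)

d = -91 ≡ 1 (mod 4), so O_K = ℤ[(1+√-91)/2] and disc(K) = d = -91.
5171 ∤ -91, so 5171 is unramified.
Legendre symbol by Euler's criterion: (-91/5171) ≡ (-91)^2585 ≡ 5170 (mod 5171), i.e. (-91/5171) = -1.
(-91/5171) = -1, so 5171 is inert.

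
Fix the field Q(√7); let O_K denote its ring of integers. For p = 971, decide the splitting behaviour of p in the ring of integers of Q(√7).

971 splits in O_K

d = 7 ≡ 3 (mod 4), so O_K = ℤ[√7] and disc(K) = 4d = 28.
disc(K) = 28 is not divisible by 971; 971 is unramified.
Legendre symbol by Euler's criterion: (7/971) ≡ 7^485 ≡ 1 (mod 971), i.e. (7/971) = 1.
(7/971) = 1, so 971 splits.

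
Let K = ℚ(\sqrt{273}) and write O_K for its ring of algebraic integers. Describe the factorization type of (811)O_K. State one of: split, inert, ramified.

p splits

d = 273 ≡ 1 (mod 4), so O_K = ℤ[(1+√273)/2] and disc(K) = d = 273.
Since gcd(811, 273) = 1 the prime 811 does not ramify.
(273/811) = 273^405 mod 811 = 1, giving Legendre symbol 1.
(273/811) = 1, so 811 splits.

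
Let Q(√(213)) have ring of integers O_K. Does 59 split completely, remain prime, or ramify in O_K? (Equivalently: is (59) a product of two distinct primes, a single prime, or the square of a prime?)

Since 213 ≡ 1 mod 4, the ring of integers is ℤ[(1+√213)/2] with discriminant 213.
disc(K) = 213 is not divisible by 59; 59 is unramified.
Legendre symbol by Euler's criterion: (213/59) ≡ 213^29 ≡ 1 (mod 59), i.e. (213/59) = 1.
d is a quadratic residue mod p, hence 59 splits in O_K.

59 splits in O_K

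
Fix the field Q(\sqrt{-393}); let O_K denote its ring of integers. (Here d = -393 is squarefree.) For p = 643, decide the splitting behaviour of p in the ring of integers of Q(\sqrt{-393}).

p splits

-393 mod 4 = 3, hence disc K = 4·(-393) = -1572 and O_K = ℤ[√-393].
disc(K) = -1572 is not divisible by 643; 643 is unramified.
Legendre symbol by Euler's criterion: (-393/643) ≡ (-393)^321 ≡ 1 (mod 643), i.e. (-393/643) = 1.
(-393/643) = 1, so 643 splits.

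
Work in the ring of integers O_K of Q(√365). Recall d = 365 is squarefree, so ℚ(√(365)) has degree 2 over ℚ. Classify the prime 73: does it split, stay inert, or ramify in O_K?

Since 365 ≡ 1 mod 4, the ring of integers is ℤ[(1+√365)/2] with discriminant 365.
disc(K) = 365 = 73·5, so p = 73 is ramified.

ramifies in O_K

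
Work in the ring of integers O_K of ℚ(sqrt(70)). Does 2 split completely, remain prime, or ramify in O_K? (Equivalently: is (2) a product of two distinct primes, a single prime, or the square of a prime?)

ramified

Since 70 ≢ 1 mod 4, the ring of integers is ℤ[√70] with discriminant 4·70 = 280.
Ramification test: 2 | 280. The prime 2 ramifies in K.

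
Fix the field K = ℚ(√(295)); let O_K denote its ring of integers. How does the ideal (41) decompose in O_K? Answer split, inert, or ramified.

splits completely

295 mod 4 = 3, hence disc K = 4·295 = 1180 and O_K = ℤ[√295].
Since gcd(41, 1180) = 1 the prime 41 does not ramify.
Legendre symbol by Euler's criterion: (295/41) ≡ 295^20 ≡ 1 (mod 41), i.e. (295/41) = 1.
Legendre symbol 1 ⇒ 41 is split.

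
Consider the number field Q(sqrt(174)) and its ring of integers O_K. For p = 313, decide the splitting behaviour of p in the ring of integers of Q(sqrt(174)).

Since 174 ≢ 1 mod 4, the ring of integers is ℤ[√174] with discriminant 4·174 = 696.
313 ∤ 696, so 313 is unramified.
Compute (174/313) via Euler: 174^((313-1)/2) mod 313 = 1, so (174/313) = 1.
(174/313) = 1, so 313 splits.

p splits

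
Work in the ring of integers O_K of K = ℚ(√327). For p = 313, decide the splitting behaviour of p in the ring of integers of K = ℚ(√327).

p is inert

327 mod 4 = 3, hence disc K = 4·327 = 1308 and O_K = ℤ[√327].
313 ∤ 1308, so 313 is unramified.
Euler's criterion: 327^156 mod 313 = 312. Thus (327|313) = -1.
(327/313) = -1, so 313 is inert.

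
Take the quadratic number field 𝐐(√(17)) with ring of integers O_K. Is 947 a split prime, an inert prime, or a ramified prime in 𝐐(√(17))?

Since 17 ≡ 1 mod 4, the ring of integers is ℤ[(1+√17)/2] with discriminant 17.
Since gcd(947, 17) = 1 the prime 947 does not ramify.
(17/947) = 17^473 mod 947 = 946, giving Legendre symbol -1.
Legendre symbol -1 ⇒ 947 is inert.

947 remains inert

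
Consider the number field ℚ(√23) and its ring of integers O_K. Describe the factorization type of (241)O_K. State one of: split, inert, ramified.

inert — (241) stays prime in O_K

d = 23 ≡ 3 (mod 4), so O_K = ℤ[√23] and disc(K) = 4d = 92.
disc(K) = 92 is not divisible by 241; 241 is unramified.
Legendre symbol by Euler's criterion: (23/241) ≡ 23^120 ≡ 240 (mod 241), i.e. (23/241) = -1.
d is a non-residue mod p, hence 241 remains inert in O_K.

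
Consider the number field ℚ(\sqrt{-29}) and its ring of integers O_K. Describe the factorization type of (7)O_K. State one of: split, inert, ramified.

remains prime (inert)

Since -29 ≢ 1 mod 4, the ring of integers is ℤ[√-29] with discriminant 4·(-29) = -116.
7 ∤ -116, so 7 is unramified.
(-29/7) = 6^3 mod 7 = 6, giving Legendre symbol -1.
d is a non-residue mod p, hence 7 remains inert in O_K.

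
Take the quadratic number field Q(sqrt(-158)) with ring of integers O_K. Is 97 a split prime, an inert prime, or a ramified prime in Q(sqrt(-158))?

Since -158 ≢ 1 mod 4, the ring of integers is ℤ[√-158] with discriminant 4·(-158) = -632.
97 ∤ -632, so 97 is unramified.
(-158/97) = 36^48 mod 97 = 1, giving Legendre symbol 1.
(-158/97) = 1, so 97 splits.

p splits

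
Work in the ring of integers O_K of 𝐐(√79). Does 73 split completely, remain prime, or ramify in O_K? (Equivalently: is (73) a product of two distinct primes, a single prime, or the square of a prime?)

split — (73) = 𝔭₁𝔭₂ with 𝔭₁ ≠ 𝔭₂

d = 79 ≡ 3 (mod 4), so O_K = ℤ[√79] and disc(K) = 4d = 316.
disc(K) = 316 is not divisible by 73; 73 is unramified.
Euler's criterion: 79^36 mod 73 = 1. Thus (79|73) = 1.
d is a quadratic residue mod p, hence 73 splits in O_K.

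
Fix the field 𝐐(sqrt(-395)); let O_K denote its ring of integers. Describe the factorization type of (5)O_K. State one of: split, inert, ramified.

ramified — (5) = 𝔭²

Since -395 ≡ 1 mod 4, the ring of integers is ℤ[(1+√-395)/2] with discriminant -395.
Ramification test: 5 | -395. The prime 5 ramifies in K.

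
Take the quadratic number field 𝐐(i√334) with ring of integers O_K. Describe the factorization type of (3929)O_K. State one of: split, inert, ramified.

Since -334 ≢ 1 mod 4, the ring of integers is ℤ[√-334] with discriminant 4·(-334) = -1336.
Since gcd(3929, -1336) = 1 the prime 3929 does not ramify.
(-334/3929) = 3595^1964 mod 3929 = 1, giving Legendre symbol 1.
d is a quadratic residue mod p, hence 3929 splits in O_K.

split — (3929) = 𝔭₁𝔭₂ with 𝔭₁ ≠ 𝔭₂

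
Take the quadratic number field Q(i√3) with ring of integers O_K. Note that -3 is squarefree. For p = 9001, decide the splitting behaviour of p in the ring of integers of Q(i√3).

splits completely

-3 mod 4 = 1, hence disc K = -3 and O_K = ℤ[(1+√-3)/2].
disc(K) = -3 is not divisible by 9001; 9001 is unramified.
(-3/9001) = 8998^4500 mod 9001 = 1, giving Legendre symbol 1.
Legendre symbol 1 ⇒ 9001 is split.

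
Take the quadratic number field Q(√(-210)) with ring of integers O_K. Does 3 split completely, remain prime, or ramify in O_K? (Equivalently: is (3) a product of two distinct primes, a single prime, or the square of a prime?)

-210 mod 4 = 2, hence disc K = 4·(-210) = -840 and O_K = ℤ[√-210].
Ramification test: 3 | -840. The prime 3 ramifies in K.

p ramifies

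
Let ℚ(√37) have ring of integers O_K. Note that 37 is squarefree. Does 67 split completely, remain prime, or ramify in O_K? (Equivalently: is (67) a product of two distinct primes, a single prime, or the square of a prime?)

d = 37 ≡ 1 (mod 4), so O_K = ℤ[(1+√37)/2] and disc(K) = d = 37.
disc(K) = 37 is not divisible by 67; 67 is unramified.
Compute (37/67) via Euler: 37^((67-1)/2) mod 67 = 1, so (37/67) = 1.
Legendre symbol 1 ⇒ 67 is split.

p splits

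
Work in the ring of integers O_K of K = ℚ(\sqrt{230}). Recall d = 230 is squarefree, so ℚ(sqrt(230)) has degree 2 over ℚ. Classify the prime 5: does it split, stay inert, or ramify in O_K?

ramified — (5) = 𝔭²

230 mod 4 = 2, hence disc K = 4·230 = 920 and O_K = ℤ[√230].
5 divides disc(K) = 920, so 5 ramifies.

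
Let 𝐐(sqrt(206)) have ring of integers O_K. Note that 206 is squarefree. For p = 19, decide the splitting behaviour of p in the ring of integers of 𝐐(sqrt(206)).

Since 206 ≢ 1 mod 4, the ring of integers is ℤ[√206] with discriminant 4·206 = 824.
disc(K) = 824 is not divisible by 19; 19 is unramified.
Legendre symbol by Euler's criterion: (206/19) ≡ 206^9 ≡ 1 (mod 19), i.e. (206/19) = 1.
Legendre symbol 1 ⇒ 19 is split.

p splits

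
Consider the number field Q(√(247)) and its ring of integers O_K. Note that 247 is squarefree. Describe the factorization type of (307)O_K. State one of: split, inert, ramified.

247 mod 4 = 3, hence disc K = 4·247 = 988 and O_K = ℤ[√247].
disc(K) = 988 is not divisible by 307; 307 is unramified.
Euler's criterion: 247^153 mod 307 = 306. Thus (247|307) = -1.
(247/307) = -1, so 307 is inert.

inert — (307) stays prime in O_K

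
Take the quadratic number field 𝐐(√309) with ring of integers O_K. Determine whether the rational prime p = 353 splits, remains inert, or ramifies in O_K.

Since 309 ≡ 1 mod 4, the ring of integers is ℤ[(1+√309)/2] with discriminant 309.
Since gcd(353, 309) = 1 the prime 353 does not ramify.
Compute (309/353) via Euler: 309^((353-1)/2) mod 353 = 1, so (309/353) = 1.
(309/353) = 1, so 353 splits.

split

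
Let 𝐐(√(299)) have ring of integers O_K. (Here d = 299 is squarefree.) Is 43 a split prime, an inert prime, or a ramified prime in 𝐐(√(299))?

d = 299 ≡ 3 (mod 4), so O_K = ℤ[√299] and disc(K) = 4d = 1196.
Since gcd(43, 1196) = 1 the prime 43 does not ramify.
(299/43) = 41^21 mod 43 = 1, giving Legendre symbol 1.
(299/43) = 1, so 43 splits.

43 splits in O_K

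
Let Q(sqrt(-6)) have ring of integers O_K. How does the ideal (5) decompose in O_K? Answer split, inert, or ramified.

-6 mod 4 = 2, hence disc K = 4·(-6) = -24 and O_K = ℤ[√-6].
Since gcd(5, -24) = 1 the prime 5 does not ramify.
(-6/5) = 4^2 mod 5 = 1, giving Legendre symbol 1.
(-6/5) = 1, so 5 splits.

split — (5) = 𝔭₁𝔭₂ with 𝔭₁ ≠ 𝔭₂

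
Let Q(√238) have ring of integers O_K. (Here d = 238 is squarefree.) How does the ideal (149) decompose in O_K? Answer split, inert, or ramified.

inert — (149) stays prime in O_K

d = 238 ≡ 2 (mod 4), so O_K = ℤ[√238] and disc(K) = 4d = 952.
149 ∤ 952, so 149 is unramified.
Legendre symbol by Euler's criterion: (238/149) ≡ 238^74 ≡ 148 (mod 149), i.e. (238/149) = -1.
(238/149) = -1, so 149 is inert.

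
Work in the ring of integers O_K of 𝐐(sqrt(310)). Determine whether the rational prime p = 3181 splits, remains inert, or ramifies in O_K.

310 mod 4 = 2, hence disc K = 4·310 = 1240 and O_K = ℤ[√310].
3181 ∤ 1240, so 3181 is unramified.
Legendre symbol by Euler's criterion: (310/3181) ≡ 310^1590 ≡ 3180 (mod 3181), i.e. (310/3181) = -1.
(310/3181) = -1, so 3181 is inert.

3181 remains inert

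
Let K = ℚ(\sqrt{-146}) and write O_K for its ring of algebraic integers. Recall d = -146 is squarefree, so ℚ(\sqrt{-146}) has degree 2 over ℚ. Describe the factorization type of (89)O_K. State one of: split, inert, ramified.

d = -146 ≡ 2 (mod 4), so O_K = ℤ[√-146] and disc(K) = 4d = -584.
disc(K) = -584 is not divisible by 89; 89 is unramified.
Euler's criterion: (-146)^44 mod 89 = 1. Thus (-146|89) = 1.
(-146/89) = 1, so 89 splits.

89 splits in O_K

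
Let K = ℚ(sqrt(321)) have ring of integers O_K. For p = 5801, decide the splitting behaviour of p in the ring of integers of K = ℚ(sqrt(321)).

remains prime (inert)

Since 321 ≡ 1 mod 4, the ring of integers is ℤ[(1+√321)/2] with discriminant 321.
5801 ∤ 321, so 5801 is unramified.
Legendre symbol by Euler's criterion: (321/5801) ≡ 321^2900 ≡ 5800 (mod 5801), i.e. (321/5801) = -1.
(321/5801) = -1, so 5801 is inert.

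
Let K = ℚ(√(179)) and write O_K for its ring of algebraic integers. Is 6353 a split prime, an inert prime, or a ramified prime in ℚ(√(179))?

split — (6353) = 𝔭₁𝔭₂ with 𝔭₁ ≠ 𝔭₂

Since 179 ≢ 1 mod 4, the ring of integers is ℤ[√179] with discriminant 4·179 = 716.
disc(K) = 716 is not divisible by 6353; 6353 is unramified.
Euler's criterion: 179^3176 mod 6353 = 1. Thus (179|6353) = 1.
d is a quadratic residue mod p, hence 6353 splits in O_K.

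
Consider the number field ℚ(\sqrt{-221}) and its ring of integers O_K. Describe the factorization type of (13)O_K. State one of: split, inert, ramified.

ramified

d = -221 ≡ 3 (mod 4), so O_K = ℤ[√-221] and disc(K) = 4d = -884.
Ramification test: 13 | -884. The prime 13 ramifies in K.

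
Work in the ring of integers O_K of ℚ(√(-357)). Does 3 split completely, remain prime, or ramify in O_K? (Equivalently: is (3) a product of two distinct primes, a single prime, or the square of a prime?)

ramified — (3) = 𝔭²

d = -357 ≡ 3 (mod 4), so O_K = ℤ[√-357] and disc(K) = 4d = -1428.
3 divides disc(K) = -1428, so 3 ramifies.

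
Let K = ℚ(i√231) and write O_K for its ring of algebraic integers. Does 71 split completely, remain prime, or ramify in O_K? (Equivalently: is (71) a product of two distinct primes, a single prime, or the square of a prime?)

-231 mod 4 = 1, hence disc K = -231 and O_K = ℤ[(1+√-231)/2].
71 ∤ -231, so 71 is unramified.
Euler's criterion: (-231)^35 mod 71 = 70. Thus (-231|71) = -1.
(-231/71) = -1, so 71 is inert.

p is inert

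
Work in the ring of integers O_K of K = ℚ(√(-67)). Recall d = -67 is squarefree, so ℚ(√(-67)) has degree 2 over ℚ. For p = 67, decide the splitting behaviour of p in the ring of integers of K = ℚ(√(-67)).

-67 mod 4 = 1, hence disc K = -67 and O_K = ℤ[(1+√-67)/2].
67 divides disc(K) = -67, so 67 ramifies.

67 is ramified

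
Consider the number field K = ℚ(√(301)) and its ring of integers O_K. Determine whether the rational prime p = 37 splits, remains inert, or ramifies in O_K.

37 remains inert

Since 301 ≡ 1 mod 4, the ring of integers is ℤ[(1+√301)/2] with discriminant 301.
disc(K) = 301 is not divisible by 37; 37 is unramified.
(301/37) = 5^18 mod 37 = 36, giving Legendre symbol -1.
d is a non-residue mod p, hence 37 remains inert in O_K.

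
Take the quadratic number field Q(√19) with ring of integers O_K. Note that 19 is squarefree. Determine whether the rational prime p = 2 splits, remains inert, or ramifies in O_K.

d = 19 ≡ 3 (mod 4), so O_K = ℤ[√19] and disc(K) = 4d = 76.
Ramification test: 2 | 76. The prime 2 ramifies in K.

ramifies in O_K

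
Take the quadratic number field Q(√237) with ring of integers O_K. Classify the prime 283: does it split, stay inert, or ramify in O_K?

split — (283) = 𝔭₁𝔭₂ with 𝔭₁ ≠ 𝔭₂

Since 237 ≡ 1 mod 4, the ring of integers is ℤ[(1+√237)/2] with discriminant 237.
283 ∤ 237, so 283 is unramified.
Euler's criterion: 237^141 mod 283 = 1. Thus (237|283) = 1.
(237/283) = 1, so 283 splits.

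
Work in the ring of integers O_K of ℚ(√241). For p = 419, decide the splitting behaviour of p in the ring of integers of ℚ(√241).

419 remains inert

241 mod 4 = 1, hence disc K = 241 and O_K = ℤ[(1+√241)/2].
419 ∤ 241, so 419 is unramified.
Legendre symbol by Euler's criterion: (241/419) ≡ 241^209 ≡ 418 (mod 419), i.e. (241/419) = -1.
(241/419) = -1, so 419 is inert.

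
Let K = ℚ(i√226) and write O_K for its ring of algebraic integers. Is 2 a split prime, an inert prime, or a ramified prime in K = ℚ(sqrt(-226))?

-226 mod 4 = 2, hence disc K = 4·(-226) = -904 and O_K = ℤ[√-226].
Ramification test: 2 | -904. The prime 2 ramifies in K.

ramifies in O_K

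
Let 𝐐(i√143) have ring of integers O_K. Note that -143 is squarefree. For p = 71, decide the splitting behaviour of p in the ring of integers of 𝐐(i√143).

d = -143 ≡ 1 (mod 4), so O_K = ℤ[(1+√-143)/2] and disc(K) = d = -143.
disc(K) = -143 is not divisible by 71; 71 is unramified.
(-143/71) = 70^35 mod 71 = 70, giving Legendre symbol -1.
Legendre symbol -1 ⇒ 71 is inert.

remains prime (inert)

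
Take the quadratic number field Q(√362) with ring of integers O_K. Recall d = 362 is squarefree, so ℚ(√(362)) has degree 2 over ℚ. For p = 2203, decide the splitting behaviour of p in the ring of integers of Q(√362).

Since 362 ≢ 1 mod 4, the ring of integers is ℤ[√362] with discriminant 4·362 = 1448.
disc(K) = 1448 is not divisible by 2203; 2203 is unramified.
Euler's criterion: 362^1101 mod 2203 = 1. Thus (362|2203) = 1.
Legendre symbol 1 ⇒ 2203 is split.

p splits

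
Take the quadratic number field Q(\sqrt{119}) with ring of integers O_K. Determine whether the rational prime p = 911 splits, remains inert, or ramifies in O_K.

Since 119 ≢ 1 mod 4, the ring of integers is ℤ[√119] with discriminant 4·119 = 476.
Since gcd(911, 476) = 1 the prime 911 does not ramify.
Euler's criterion: 119^455 mod 911 = 1. Thus (119|911) = 1.
(119/911) = 1, so 911 splits.

911 splits in O_K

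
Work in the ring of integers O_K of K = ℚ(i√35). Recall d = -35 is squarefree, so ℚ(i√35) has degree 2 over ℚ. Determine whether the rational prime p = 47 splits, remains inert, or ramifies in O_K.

d = -35 ≡ 1 (mod 4), so O_K = ℤ[(1+√-35)/2] and disc(K) = d = -35.
disc(K) = -35 is not divisible by 47; 47 is unramified.
Euler's criterion: (-35)^23 mod 47 = 1. Thus (-35|47) = 1.
d is a quadratic residue mod p, hence 47 splits in O_K.

split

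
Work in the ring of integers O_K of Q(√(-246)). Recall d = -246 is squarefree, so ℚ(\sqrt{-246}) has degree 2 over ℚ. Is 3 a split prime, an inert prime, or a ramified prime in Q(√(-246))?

ramified

Since -246 ≢ 1 mod 4, the ring of integers is ℤ[√-246] with discriminant 4·(-246) = -984.
3 divides disc(K) = -984, so 3 ramifies.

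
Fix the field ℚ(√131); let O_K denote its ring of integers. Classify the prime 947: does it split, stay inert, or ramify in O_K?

Since 131 ≢ 1 mod 4, the ring of integers is ℤ[√131] with discriminant 4·131 = 524.
947 ∤ 524, so 947 is unramified.
Legendre symbol by Euler's criterion: (131/947) ≡ 131^473 ≡ 1 (mod 947), i.e. (131/947) = 1.
(131/947) = 1, so 947 splits.

p splits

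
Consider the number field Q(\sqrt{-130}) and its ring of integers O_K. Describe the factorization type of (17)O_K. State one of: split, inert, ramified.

17 remains inert

-130 mod 4 = 2, hence disc K = 4·(-130) = -520 and O_K = ℤ[√-130].
17 ∤ -520, so 17 is unramified.
Euler's criterion: (-130)^8 mod 17 = 16. Thus (-130|17) = -1.
(-130/17) = -1, so 17 is inert.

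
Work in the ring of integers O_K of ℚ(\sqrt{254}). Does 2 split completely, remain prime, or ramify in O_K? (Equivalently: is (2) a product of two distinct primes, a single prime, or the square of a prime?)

d = 254 ≡ 2 (mod 4), so O_K = ℤ[√254] and disc(K) = 4d = 1016.
2 divides disc(K) = 1016, so 2 ramifies.

ramifies in O_K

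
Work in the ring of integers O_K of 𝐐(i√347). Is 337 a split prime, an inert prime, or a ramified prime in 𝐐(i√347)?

p is inert

Since -347 ≡ 1 mod 4, the ring of integers is ℤ[(1+√-347)/2] with discriminant -347.
Since gcd(337, -347) = 1 the prime 337 does not ramify.
Compute (-347/337) via Euler: 327^((337-1)/2) mod 337 = 336, so (-347/337) = -1.
Legendre symbol -1 ⇒ 337 is inert.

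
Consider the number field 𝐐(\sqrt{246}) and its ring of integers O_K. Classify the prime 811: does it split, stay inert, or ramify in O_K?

split — (811) = 𝔭₁𝔭₂ with 𝔭₁ ≠ 𝔭₂

246 mod 4 = 2, hence disc K = 4·246 = 984 and O_K = ℤ[√246].
disc(K) = 984 is not divisible by 811; 811 is unramified.
(246/811) = 246^405 mod 811 = 1, giving Legendre symbol 1.
d is a quadratic residue mod p, hence 811 splits in O_K.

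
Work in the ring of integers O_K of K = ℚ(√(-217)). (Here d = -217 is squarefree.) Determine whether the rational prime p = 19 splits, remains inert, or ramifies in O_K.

splits completely

Since -217 ≢ 1 mod 4, the ring of integers is ℤ[√-217] with discriminant 4·(-217) = -868.
19 ∤ -868, so 19 is unramified.
Compute (-217/19) via Euler: 11^((19-1)/2) mod 19 = 1, so (-217/19) = 1.
Legendre symbol 1 ⇒ 19 is split.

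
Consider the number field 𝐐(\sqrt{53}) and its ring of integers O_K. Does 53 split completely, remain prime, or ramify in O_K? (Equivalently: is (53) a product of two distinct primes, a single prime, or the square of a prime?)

ramified

Since 53 ≡ 1 mod 4, the ring of integers is ℤ[(1+√53)/2] with discriminant 53.
Ramification test: 53 | 53. The prime 53 ramifies in K.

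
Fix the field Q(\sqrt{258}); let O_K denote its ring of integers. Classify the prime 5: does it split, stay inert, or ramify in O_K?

inert — (5) stays prime in O_K

d = 258 ≡ 2 (mod 4), so O_K = ℤ[√258] and disc(K) = 4d = 1032.
Since gcd(5, 1032) = 1 the prime 5 does not ramify.
(258/5) = 3^2 mod 5 = 4, giving Legendre symbol -1.
d is a non-residue mod p, hence 5 remains inert in O_K.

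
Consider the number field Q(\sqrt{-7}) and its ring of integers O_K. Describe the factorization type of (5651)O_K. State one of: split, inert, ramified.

p splits

d = -7 ≡ 1 (mod 4), so O_K = ℤ[(1+√-7)/2] and disc(K) = d = -7.
5651 ∤ -7, so 5651 is unramified.
(-7/5651) = 5644^2825 mod 5651 = 1, giving Legendre symbol 1.
(-7/5651) = 1, so 5651 splits.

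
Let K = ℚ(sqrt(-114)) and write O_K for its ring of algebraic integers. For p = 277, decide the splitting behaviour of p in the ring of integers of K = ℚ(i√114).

Since -114 ≢ 1 mod 4, the ring of integers is ℤ[√-114] with discriminant 4·(-114) = -456.
Since gcd(277, -456) = 1 the prime 277 does not ramify.
Legendre symbol by Euler's criterion: (-114/277) ≡ (-114)^138 ≡ 276 (mod 277), i.e. (-114/277) = -1.
(-114/277) = -1, so 277 is inert.

p is inert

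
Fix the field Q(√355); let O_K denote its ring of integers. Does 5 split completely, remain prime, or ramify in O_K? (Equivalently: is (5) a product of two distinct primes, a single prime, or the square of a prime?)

5 is ramified

355 mod 4 = 3, hence disc K = 4·355 = 1420 and O_K = ℤ[√355].
5 divides disc(K) = 1420, so 5 ramifies.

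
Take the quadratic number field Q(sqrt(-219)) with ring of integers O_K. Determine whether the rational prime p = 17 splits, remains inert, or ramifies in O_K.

d = -219 ≡ 1 (mod 4), so O_K = ℤ[(1+√-219)/2] and disc(K) = d = -219.
17 ∤ -219, so 17 is unramified.
(-219/17) = 2^8 mod 17 = 1, giving Legendre symbol 1.
Legendre symbol 1 ⇒ 17 is split.

17 splits in O_K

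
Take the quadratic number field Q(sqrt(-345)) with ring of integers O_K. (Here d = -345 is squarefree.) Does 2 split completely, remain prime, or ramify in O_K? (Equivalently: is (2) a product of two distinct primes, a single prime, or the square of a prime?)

2 is ramified

d = -345 ≡ 3 (mod 4), so O_K = ℤ[√-345] and disc(K) = 4d = -1380.
Ramification test: 2 | -1380. The prime 2 ramifies in K.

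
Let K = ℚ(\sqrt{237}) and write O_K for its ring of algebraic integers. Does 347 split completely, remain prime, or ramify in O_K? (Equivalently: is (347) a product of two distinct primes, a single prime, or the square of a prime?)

d = 237 ≡ 1 (mod 4), so O_K = ℤ[(1+√237)/2] and disc(K) = d = 237.
347 ∤ 237, so 347 is unramified.
(237/347) = 237^173 mod 347 = 346, giving Legendre symbol -1.
Legendre symbol -1 ⇒ 347 is inert.

p is inert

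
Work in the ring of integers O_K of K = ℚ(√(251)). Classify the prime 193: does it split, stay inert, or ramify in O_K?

Since 251 ≢ 1 mod 4, the ring of integers is ℤ[√251] with discriminant 4·251 = 1004.
Since gcd(193, 1004) = 1 the prime 193 does not ramify.
Compute (251/193) via Euler: 58^((193-1)/2) mod 193 = 192, so (251/193) = -1.
d is a non-residue mod p, hence 193 remains inert in O_K.

193 remains inert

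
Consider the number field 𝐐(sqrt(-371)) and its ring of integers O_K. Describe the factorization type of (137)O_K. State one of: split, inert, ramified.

d = -371 ≡ 1 (mod 4), so O_K = ℤ[(1+√-371)/2] and disc(K) = d = -371.
137 ∤ -371, so 137 is unramified.
Euler's criterion: (-371)^68 mod 137 = 136. Thus (-371|137) = -1.
(-371/137) = -1, so 137 is inert.

inert — (137) stays prime in O_K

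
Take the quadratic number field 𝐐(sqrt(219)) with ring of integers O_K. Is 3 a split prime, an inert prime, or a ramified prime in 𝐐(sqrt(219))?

219 mod 4 = 3, hence disc K = 4·219 = 876 and O_K = ℤ[√219].
disc(K) = 876 = 3·292, so p = 3 is ramified.

ramified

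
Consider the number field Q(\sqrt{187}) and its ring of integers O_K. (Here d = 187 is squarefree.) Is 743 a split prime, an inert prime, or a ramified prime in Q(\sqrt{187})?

p is inert

Since 187 ≢ 1 mod 4, the ring of integers is ℤ[√187] with discriminant 4·187 = 748.
Since gcd(743, 748) = 1 the prime 743 does not ramify.
Compute (187/743) via Euler: 187^((743-1)/2) mod 743 = 742, so (187/743) = -1.
(187/743) = -1, so 743 is inert.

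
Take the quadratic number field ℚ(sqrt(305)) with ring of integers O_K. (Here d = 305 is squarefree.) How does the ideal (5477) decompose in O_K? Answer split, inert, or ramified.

inert — (5477) stays prime in O_K

d = 305 ≡ 1 (mod 4), so O_K = ℤ[(1+√305)/2] and disc(K) = d = 305.
Since gcd(5477, 305) = 1 the prime 5477 does not ramify.
Legendre symbol by Euler's criterion: (305/5477) ≡ 305^2738 ≡ 5476 (mod 5477), i.e. (305/5477) = -1.
Legendre symbol -1 ⇒ 5477 is inert.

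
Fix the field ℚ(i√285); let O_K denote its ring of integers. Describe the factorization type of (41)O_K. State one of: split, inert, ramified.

-285 mod 4 = 3, hence disc K = 4·(-285) = -1140 and O_K = ℤ[√-285].
41 ∤ -1140, so 41 is unramified.
Euler's criterion: (-285)^20 mod 41 = 1. Thus (-285|41) = 1.
Legendre symbol 1 ⇒ 41 is split.

splits completely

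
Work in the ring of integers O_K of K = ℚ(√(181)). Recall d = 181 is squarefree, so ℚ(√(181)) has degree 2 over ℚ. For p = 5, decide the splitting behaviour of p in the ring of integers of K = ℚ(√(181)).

d = 181 ≡ 1 (mod 4), so O_K = ℤ[(1+√181)/2] and disc(K) = d = 181.
5 ∤ 181, so 5 is unramified.
Compute (181/5) via Euler: 1^((5-1)/2) mod 5 = 1, so (181/5) = 1.
d is a quadratic residue mod p, hence 5 splits in O_K.

p splits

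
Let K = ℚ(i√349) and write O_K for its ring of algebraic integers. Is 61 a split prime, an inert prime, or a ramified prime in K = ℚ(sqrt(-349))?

p is inert

d = -349 ≡ 3 (mod 4), so O_K = ℤ[√-349] and disc(K) = 4d = -1396.
Since gcd(61, -1396) = 1 the prime 61 does not ramify.
Compute (-349/61) via Euler: 17^((61-1)/2) mod 61 = 60, so (-349/61) = -1.
d is a non-residue mod p, hence 61 remains inert in O_K.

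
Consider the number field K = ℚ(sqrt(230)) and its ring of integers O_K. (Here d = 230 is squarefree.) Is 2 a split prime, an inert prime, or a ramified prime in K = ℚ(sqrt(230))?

230 mod 4 = 2, hence disc K = 4·230 = 920 and O_K = ℤ[√230].
disc(K) = 920 = 2·460, so p = 2 is ramified.

2 is ramified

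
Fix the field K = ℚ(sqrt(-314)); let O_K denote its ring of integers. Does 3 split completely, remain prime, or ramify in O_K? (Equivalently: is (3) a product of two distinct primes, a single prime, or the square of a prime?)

Since -314 ≢ 1 mod 4, the ring of integers is ℤ[√-314] with discriminant 4·(-314) = -1256.
3 ∤ -1256, so 3 is unramified.
Legendre symbol by Euler's criterion: (-314/3) ≡ (-314)^1 ≡ 1 (mod 3), i.e. (-314/3) = 1.
Legendre symbol 1 ⇒ 3 is split.

split — (3) = 𝔭₁𝔭₂ with 𝔭₁ ≠ 𝔭₂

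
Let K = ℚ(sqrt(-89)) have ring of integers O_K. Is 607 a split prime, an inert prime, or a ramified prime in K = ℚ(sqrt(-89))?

inert — (607) stays prime in O_K

d = -89 ≡ 3 (mod 4), so O_K = ℤ[√-89] and disc(K) = 4d = -356.
disc(K) = -356 is not divisible by 607; 607 is unramified.
Euler's criterion: (-89)^303 mod 607 = 606. Thus (-89|607) = -1.
(-89/607) = -1, so 607 is inert.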